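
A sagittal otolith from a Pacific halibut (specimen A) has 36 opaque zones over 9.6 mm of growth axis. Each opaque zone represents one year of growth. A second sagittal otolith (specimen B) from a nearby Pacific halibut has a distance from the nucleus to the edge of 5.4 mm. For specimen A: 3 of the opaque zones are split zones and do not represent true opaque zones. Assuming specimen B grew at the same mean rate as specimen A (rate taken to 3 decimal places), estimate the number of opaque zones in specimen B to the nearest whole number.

19 opaque zones

Specimen A: adjusted count: 36 − 3 = 33 opaque zones.
A: 9.6 mm over 33 years gives 9.6 / 33 ≈ 0.291 mm per year.
B spans 5.4 / 0.291 = 18.56 years ≈ 19 opaque zones.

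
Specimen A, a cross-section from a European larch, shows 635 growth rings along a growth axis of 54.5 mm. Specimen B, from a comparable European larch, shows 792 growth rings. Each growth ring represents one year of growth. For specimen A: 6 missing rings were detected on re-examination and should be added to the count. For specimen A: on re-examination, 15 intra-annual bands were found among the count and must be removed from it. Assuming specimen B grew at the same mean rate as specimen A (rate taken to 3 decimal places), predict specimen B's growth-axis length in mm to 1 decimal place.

Specimen A: adjusted count: 635 − 15 + 6 = 626 growth rings.
A: Mean rate = 54.5 mm / 626 years ≈ 0.087 mm/year.
Length of B = 0.087 × 792 = 68.9 mm.

68.9 mm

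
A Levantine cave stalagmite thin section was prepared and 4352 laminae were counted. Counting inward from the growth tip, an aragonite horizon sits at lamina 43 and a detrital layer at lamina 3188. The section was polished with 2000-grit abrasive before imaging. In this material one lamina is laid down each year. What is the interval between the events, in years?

The two markers are separated by 3188 − 43 = 3145 laminae.
That is 3145 years at one lamina per year.

3145 years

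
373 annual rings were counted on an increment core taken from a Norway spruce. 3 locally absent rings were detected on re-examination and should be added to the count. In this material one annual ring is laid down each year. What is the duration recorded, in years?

376 years

After corrections the count is 373 + 3 = 376 annual rings.
With a one-to-one annual ring periodicity this is 376 years.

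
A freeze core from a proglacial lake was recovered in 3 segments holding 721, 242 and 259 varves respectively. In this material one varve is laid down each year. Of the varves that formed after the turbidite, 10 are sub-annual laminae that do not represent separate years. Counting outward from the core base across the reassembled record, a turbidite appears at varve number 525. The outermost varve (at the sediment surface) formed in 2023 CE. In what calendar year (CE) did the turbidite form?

1336 CE

Total varves = 721 + 242 + 259 = 1222.
1222 − 525 = 697 varves lie beyond the turbidite toward the sediment surface.
697 − 10 false = 687 true varves after the turbidite.
Counting back 687 years from 2023 CE places the turbidite in 2023 − 687 = 1336 CE.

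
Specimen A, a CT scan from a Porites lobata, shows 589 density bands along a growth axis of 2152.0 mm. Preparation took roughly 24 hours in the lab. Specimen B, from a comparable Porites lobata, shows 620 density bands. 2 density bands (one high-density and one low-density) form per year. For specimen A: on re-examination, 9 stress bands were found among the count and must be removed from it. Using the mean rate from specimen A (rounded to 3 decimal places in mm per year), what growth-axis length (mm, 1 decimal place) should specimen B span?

2300.5 mm

Specimen A: adjusted count: 589 − 9 = 580 density bands.
Specimen A: with 2 density bands per year, 580 / 2 = 290 years.
A: 2152.0 mm over 290 years gives 2152.0 / 290 ≈ 7.421 mm/year.
Specimen B: 620 density bands at 2 per year is 620 / 2 = 310 years. Length of B = 7.421 × 310 = 2300.5 mm.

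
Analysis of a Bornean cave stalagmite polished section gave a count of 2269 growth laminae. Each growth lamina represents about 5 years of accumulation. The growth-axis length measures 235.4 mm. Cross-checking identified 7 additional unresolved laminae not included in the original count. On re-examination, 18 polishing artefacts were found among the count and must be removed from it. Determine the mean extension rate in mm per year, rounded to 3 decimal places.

0.021 mm per year

Correcting the raw count gives 2269 − 18 + 7 = 2258 true growth laminae.
Multiplying by 5 years per growth lamina: 2258 × 5 = 11290 years.
Extension rate ≈ 235.4 / 11290 = 0.021 mm per year.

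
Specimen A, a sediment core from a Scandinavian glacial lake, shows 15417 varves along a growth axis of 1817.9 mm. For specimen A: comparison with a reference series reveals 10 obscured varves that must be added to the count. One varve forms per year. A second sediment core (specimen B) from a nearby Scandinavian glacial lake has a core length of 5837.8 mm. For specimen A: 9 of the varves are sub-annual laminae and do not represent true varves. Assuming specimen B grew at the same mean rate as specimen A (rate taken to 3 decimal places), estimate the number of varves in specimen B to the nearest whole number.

Specimen A: true varve count = 15417 − 9 + 10 = 15418.
A: Extension rate ≈ 1817.9 / 15418 = 0.118 mm/year.
B spans 5837.8 / 0.118 = 49472.88 years ≈ 49473 varves.

49473 varves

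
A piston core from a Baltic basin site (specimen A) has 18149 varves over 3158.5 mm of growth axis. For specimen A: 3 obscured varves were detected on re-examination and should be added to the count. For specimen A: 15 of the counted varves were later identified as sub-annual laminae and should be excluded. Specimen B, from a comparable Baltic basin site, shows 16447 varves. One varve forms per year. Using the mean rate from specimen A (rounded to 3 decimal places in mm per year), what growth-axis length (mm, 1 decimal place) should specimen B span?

2861.8 mm

Specimen A: true varve count = 18149 − 15 + 3 = 18137.
A: 3158.5 mm over 18137 years gives 3158.5 / 18137 ≈ 0.174 mm per year.
B's length ≈ 0.174 × 16447 = 2861.8 mm.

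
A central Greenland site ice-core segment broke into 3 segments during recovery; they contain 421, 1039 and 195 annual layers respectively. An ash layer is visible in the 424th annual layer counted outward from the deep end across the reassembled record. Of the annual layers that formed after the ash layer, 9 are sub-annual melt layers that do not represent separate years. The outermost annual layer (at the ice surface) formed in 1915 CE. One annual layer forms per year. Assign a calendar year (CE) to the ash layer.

Total annual layers = 421 + 1039 + 195 = 1655.
The ash layer sits at annual layer 424 from the deep end, so 1655 − 424 = 1231 annual layers formed after it.
1231 − 9 false = 1222 true annual layers after the ash layer.
The annual layer at the ice surface is 1915 CE, so the ash layer dates to 1915 − 1222 = 693 CE.

693 CE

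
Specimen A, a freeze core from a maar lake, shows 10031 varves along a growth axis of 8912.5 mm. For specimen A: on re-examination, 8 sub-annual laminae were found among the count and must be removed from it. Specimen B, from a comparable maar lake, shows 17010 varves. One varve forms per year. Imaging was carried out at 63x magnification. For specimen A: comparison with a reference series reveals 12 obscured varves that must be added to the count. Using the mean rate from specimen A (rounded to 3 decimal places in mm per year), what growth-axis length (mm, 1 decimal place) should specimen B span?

15104.9 mm

Specimen A: adjusted count: 10031 − 8 + 12 = 10035 varves.
A: Mean rate = 8912.5 mm / 10035 years ≈ 0.888 mm/yr.
B's length ≈ 0.888 × 17010 = 15104.9 mm.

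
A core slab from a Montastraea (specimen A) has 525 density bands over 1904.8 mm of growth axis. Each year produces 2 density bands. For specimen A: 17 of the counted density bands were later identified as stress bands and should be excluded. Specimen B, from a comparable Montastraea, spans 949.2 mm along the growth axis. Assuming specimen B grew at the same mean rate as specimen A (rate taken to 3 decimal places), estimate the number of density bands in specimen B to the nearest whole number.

Specimen A: adjusted count: 525 − 17 = 508 density bands.
Specimen A: dividing by 2 density bands per year: 508 / 2 = 254 years.
A: Extension rate ≈ 1904.8 / 254 = 7.499 mm/yr.
For B, 949.2 / 7.499 = 126.58 years; at 2 density bands per year that is 126.58 × 2 ≈ 253 density bands.

253 density bands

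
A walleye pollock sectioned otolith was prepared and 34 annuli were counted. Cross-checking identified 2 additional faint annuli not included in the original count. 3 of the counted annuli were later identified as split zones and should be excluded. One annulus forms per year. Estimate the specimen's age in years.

33 years

Adjusted count: 34 − 3 + 2 = 33 annuli.
One annulus per year makes the duration 33 years.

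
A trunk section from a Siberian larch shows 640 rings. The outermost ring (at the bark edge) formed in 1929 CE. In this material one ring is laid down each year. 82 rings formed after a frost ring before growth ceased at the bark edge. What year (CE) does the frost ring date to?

82 rings post-date the frost ring.
The ring at the bark edge is 1929 CE, so the frost ring dates to 1929 − 82 = 1847 CE.

1847 CE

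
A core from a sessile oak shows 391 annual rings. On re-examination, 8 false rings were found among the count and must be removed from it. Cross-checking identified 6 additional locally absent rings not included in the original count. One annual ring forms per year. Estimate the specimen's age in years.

389 years

True annual ring count = 391 − 8 + 6 = 389.
With a one-to-one annual ring periodicity this is 389 years.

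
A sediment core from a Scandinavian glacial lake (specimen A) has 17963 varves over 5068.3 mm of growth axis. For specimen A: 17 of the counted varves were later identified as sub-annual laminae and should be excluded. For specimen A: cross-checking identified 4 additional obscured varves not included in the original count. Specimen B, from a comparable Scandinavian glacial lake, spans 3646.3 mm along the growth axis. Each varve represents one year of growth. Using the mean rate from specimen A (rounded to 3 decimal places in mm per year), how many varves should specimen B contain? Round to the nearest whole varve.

12930 varves

Specimen A: after corrections the count is 17963 − 17 + 4 = 17950 varves.
A: Extension rate ≈ 5068.3 / 17950 = 0.282 mm/yr.
B spans 3646.3 / 0.282 = 12930.14 years ≈ 12930 varves.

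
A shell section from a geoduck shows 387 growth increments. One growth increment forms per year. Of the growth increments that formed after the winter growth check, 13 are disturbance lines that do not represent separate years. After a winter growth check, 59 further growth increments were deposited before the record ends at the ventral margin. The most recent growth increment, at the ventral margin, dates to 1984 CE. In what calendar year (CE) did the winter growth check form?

59 growth increments formed after the winter growth check.
59 − 13 false = 46 true growth increments after the winter growth check.
1984 − 46 = 1938 CE.

1938 CE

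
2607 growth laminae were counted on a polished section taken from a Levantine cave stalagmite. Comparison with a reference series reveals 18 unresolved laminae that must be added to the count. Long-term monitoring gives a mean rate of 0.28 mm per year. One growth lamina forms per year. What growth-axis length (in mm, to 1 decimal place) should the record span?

735.0 mm

Correcting the raw count gives 2607 + 18 = 2625 true growth laminae.
Length ≈ 0.28 × 2625 = 735.0 mm.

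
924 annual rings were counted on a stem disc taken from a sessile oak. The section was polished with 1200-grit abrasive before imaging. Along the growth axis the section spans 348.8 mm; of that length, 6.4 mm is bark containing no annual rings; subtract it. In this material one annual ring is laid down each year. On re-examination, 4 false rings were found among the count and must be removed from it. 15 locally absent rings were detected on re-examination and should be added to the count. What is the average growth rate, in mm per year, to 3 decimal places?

After corrections the count is 924 − 4 + 15 = 935 annual rings.
Net length = 348.8 − 6.4 = 342.4 mm.
Mean rate = 342.4 mm / 935 years ≈ 0.366 mm per year.

0.366 mm per year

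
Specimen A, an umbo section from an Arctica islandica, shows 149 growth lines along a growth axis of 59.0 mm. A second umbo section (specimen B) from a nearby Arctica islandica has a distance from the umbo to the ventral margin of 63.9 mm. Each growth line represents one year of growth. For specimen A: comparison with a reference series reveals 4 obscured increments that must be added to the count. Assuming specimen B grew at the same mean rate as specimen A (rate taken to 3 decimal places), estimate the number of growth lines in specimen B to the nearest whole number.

Specimen A: true growth line count = 149 + 4 = 153.
A: 59.0 mm over 153 years gives 59.0 / 153 ≈ 0.386 mm/yr.
Specimen B: 63.9 mm / 0.386 mm per year = 165.54 years ≈ 166 growth lines.

166 growth lines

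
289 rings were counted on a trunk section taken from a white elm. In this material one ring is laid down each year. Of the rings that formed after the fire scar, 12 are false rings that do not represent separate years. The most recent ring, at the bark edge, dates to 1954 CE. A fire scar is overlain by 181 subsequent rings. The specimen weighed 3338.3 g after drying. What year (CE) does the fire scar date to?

1785 CE

181 rings formed after the fire scar.
Removing the 12 false rings leaves 181 − 12 = 169 true rings beyond the fire scar.
1954 − 169 = 1785 CE.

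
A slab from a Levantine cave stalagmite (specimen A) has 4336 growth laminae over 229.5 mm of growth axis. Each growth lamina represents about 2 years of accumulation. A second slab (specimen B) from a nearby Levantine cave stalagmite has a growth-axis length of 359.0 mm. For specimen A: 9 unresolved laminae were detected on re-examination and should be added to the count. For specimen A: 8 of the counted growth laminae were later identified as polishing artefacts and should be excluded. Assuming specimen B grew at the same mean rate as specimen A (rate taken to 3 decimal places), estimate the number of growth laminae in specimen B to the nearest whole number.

6904 growth laminae

Specimen A: after corrections the count is 4336 − 8 + 9 = 4337 growth laminae.
Specimen A: at 2 years per growth lamina, 4337 × 2 = 8674 years.
A: Mean rate = 229.5 mm / 8674 years ≈ 0.026 mm/year.
Specimen B: 359.0 mm / 0.026 mm per year = 13807.69 years; at 2 years per growth lamina that is 13807.69 / 2 ≈ 6904 growth laminae.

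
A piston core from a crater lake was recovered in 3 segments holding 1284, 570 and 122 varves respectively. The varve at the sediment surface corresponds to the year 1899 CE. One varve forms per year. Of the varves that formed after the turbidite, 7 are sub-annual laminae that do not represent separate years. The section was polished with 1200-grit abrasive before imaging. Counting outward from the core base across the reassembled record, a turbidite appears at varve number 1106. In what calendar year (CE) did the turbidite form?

Total varves = 1284 + 570 + 122 = 1976.
Between varve 1106 and the sediment surface there are 1976 − 1106 = 870 varves.
Removing the 7 false varves leaves 870 − 7 = 863 true varves beyond the turbidite.
1899 − 863 = 1036 CE.

1036 CE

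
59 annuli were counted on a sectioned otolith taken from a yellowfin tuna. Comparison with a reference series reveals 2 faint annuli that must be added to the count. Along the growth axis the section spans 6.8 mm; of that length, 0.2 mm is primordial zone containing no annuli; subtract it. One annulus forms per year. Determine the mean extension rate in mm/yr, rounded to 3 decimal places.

True annulus count = 59 + 2 = 61.
Net length = 6.8 − 0.2 = 6.6 mm.
Extension rate ≈ 6.6 / 61 = 0.108 mm/yr.

0.108 mm/yr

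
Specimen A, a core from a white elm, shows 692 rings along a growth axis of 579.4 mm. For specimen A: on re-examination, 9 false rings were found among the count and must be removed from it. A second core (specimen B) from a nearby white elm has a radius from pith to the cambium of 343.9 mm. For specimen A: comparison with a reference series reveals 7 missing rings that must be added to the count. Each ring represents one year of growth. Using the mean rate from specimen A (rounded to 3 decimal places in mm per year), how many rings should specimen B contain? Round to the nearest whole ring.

Specimen A: after corrections the count is 692 − 9 + 7 = 690 rings.
A: Extension rate ≈ 579.4 / 690 = 0.840 mm/year.
Specimen B: 343.9 mm / 0.840 mm per year = 409.40 years ≈ 409 rings.

409 rings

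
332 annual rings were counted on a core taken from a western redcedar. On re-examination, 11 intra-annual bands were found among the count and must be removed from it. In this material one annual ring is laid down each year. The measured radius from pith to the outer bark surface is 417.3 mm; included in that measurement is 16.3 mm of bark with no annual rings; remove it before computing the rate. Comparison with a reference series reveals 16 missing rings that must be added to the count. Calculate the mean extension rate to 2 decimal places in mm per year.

True annual ring count = 332 − 11 + 16 = 337.
The growth record spans 417.3 − 16.3 = 401.0 mm.
Mean rate = 401.0 mm / 337 years ≈ 1.19 mm per year.

1.19 mm per year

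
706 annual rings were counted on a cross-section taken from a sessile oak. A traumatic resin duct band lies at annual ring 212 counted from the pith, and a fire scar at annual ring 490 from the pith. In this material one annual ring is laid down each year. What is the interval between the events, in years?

278 years

The two markers are separated by 490 − 212 = 278 annual rings.
One annual ring per year makes the interval 278 years.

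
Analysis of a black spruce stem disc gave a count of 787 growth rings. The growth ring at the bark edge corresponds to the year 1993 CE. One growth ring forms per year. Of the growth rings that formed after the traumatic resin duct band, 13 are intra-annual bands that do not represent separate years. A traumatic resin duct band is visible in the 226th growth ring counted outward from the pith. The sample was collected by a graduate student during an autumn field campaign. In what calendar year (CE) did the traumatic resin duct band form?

Between growth ring 226 and the bark edge there are 787 − 226 = 561 growth rings.
Excluding 13 false growth rings: 561 − 13 = 548.
Counting back 548 years from 1993 CE places the traumatic resin duct band in 1993 − 548 = 1445 CE.

1445 CE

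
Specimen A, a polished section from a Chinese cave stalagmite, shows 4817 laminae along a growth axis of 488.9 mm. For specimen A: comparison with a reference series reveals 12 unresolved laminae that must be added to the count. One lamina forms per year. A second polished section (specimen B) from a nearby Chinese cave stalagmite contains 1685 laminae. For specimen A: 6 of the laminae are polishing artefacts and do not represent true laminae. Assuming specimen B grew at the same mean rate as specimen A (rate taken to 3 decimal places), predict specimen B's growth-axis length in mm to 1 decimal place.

170.2 mm

Specimen A: adjusted count: 4817 − 6 + 12 = 4823 laminae.
A: Extension rate ≈ 488.9 / 4823 = 0.101 mm per year.
For B, 0.101 mm/year × 1685 years = 170.2 mm.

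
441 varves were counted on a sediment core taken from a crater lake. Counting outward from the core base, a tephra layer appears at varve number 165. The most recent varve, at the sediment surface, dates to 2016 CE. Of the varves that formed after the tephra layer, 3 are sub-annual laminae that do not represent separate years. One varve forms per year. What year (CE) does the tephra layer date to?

1743 CE

The tephra layer sits at varve 165 from the core base, so 441 − 165 = 276 varves formed after it.
276 − 3 false = 273 true varves after the tephra layer.
The varve at the sediment surface is 2016 CE, so the tephra layer dates to 2016 − 273 = 1743 CE.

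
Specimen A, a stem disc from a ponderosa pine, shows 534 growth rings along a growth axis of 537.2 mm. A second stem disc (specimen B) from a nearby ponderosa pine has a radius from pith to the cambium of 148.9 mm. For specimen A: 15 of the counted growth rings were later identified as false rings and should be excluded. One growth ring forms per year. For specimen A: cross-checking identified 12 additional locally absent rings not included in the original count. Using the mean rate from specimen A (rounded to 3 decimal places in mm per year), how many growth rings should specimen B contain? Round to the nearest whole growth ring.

147 growth rings

Specimen A: after corrections the count is 534 − 15 + 12 = 531 growth rings.
A: 537.2 mm over 531 years gives 537.2 / 531 ≈ 1.012 mm per year.
B spans 148.9 / 1.012 = 147.13 years ≈ 147 growth rings.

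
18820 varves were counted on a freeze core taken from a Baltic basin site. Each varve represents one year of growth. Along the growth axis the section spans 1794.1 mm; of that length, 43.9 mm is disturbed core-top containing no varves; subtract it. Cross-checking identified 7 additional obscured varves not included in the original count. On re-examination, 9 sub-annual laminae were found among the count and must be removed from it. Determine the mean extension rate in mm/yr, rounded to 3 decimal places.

0.093 mm/yr

After corrections the count is 18820 − 9 + 7 = 18818 varves.
The growth record spans 1794.1 − 43.9 = 1750.2 mm.
Extension rate ≈ 1750.2 / 18818 = 0.093 mm/yr.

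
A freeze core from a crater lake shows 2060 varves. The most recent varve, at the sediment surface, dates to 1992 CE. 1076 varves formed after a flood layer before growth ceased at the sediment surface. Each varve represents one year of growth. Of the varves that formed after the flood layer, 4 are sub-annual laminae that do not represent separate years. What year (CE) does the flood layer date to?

There are 1076 varves younger than the flood layer.
Removing the 4 false varves leaves 1076 − 4 = 1072 true varves beyond the flood layer.
The varve at the sediment surface is 1992 CE, so the flood layer dates to 1992 − 1072 = 920 CE.

920 CE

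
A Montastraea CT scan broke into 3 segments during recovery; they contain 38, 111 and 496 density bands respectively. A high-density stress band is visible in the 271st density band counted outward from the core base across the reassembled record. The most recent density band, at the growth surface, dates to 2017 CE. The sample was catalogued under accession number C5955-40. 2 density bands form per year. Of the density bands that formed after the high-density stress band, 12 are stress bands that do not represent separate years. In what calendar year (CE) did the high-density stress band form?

Total density bands = 38 + 111 + 496 = 645.
Between density band 271 and the growth surface there are 645 − 271 = 374 density bands.
Removing the 12 false density bands leaves 374 − 12 = 362 true density bands beyond the high-density stress band.
Dividing by 2 density bands per year: 362 / 2 = 181 years.
The density band at the growth surface is 2017 CE, so the high-density stress band dates to 2017 − 181 = 1836 CE.

1836 CE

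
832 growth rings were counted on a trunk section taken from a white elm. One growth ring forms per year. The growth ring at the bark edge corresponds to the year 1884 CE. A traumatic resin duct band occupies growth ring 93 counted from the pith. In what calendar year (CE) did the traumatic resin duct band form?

Between growth ring 93 and the bark edge there are 832 − 93 = 739 growth rings.
The growth ring at the bark edge is 1884 CE, so the traumatic resin duct band dates to 1884 − 739 = 1145 CE.

1145 CE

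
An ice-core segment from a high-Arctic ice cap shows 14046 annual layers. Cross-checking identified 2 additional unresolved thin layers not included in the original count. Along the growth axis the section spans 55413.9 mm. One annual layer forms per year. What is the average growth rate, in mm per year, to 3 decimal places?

After corrections the count is 14046 + 2 = 14048 annual layers.
Mean rate = 55413.9 mm / 14048 years ≈ 3.945 mm per year.

3.945 mm per year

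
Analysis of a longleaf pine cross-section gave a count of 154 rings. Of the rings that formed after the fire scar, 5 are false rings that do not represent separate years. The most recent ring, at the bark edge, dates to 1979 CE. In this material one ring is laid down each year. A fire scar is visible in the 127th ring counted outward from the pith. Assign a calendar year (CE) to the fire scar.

The fire scar sits at ring 127 from the pith, so 154 − 127 = 27 rings formed after it.
Removing the 5 false rings leaves 27 − 5 = 22 true rings beyond the fire scar.
The ring at the bark edge is 1979 CE, so the fire scar dates to 1979 − 22 = 1957 CE.

1957 CE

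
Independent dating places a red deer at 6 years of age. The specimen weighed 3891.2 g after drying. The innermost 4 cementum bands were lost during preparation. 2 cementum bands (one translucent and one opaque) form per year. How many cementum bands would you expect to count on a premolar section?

6 years at 2 cementum bands per year gives 6 × 2 = 12 cementum bands.
Subtracting the 4 cementum bands not captured gives 12 − 4 = 8 cementum bands in the record.

8 cementum bands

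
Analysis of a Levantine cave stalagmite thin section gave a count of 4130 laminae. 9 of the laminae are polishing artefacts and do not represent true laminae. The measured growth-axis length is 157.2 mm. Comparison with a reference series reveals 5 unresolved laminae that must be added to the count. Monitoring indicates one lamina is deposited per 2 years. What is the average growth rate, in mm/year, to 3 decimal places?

0.019 mm/year

Adjusted count: 4130 − 9 + 5 = 4126 laminae.
At 2 years per lamina, 4126 × 2 = 8252 years.
157.2 mm over 8252 years gives 157.2 / 8252 ≈ 0.019 mm/year.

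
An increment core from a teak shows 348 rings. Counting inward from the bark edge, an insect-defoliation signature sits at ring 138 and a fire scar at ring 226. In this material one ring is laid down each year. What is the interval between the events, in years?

The two markers are separated by 226 − 138 = 88 rings.
That is 88 years at one ring per year.

88 years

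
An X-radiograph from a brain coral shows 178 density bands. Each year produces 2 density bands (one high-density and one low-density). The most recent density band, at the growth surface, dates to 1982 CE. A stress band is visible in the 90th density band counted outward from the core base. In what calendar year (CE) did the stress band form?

1938 CE

The stress band sits at density band 90 from the core base, so 178 − 90 = 88 density bands formed after it.
Dividing by 2 density bands per year: 88 / 2 = 44 years.
1982 − 44 = 1938 CE.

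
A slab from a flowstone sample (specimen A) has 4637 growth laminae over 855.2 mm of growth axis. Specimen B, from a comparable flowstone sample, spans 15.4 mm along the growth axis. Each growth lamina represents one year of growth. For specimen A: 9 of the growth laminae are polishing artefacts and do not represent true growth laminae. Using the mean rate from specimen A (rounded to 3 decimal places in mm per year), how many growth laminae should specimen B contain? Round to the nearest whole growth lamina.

Specimen A: after corrections the count is 4637 − 9 = 4628 growth laminae.
A: 855.2 mm over 4628 years gives 855.2 / 4628 ≈ 0.185 mm per year.
Specimen B: 15.4 mm / 0.185 mm per year = 83.24 years ≈ 83 growth laminae.

83 growth laminae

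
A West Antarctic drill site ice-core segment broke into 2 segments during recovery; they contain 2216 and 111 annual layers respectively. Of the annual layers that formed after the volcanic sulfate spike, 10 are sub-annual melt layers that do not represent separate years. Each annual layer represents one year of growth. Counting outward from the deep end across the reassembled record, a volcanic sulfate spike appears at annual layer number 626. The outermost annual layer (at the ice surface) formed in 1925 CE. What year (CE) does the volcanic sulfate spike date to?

Total annual layers = 2216 + 111 = 2327.
2327 − 626 = 1701 annual layers lie beyond the volcanic sulfate spike toward the ice surface.
1701 − 10 false = 1691 true annual layers after the volcanic sulfate spike.
The annual layer at the ice surface is 1925 CE, so the volcanic sulfate spike dates to 1925 − 1691 = 234 CE.

234 CE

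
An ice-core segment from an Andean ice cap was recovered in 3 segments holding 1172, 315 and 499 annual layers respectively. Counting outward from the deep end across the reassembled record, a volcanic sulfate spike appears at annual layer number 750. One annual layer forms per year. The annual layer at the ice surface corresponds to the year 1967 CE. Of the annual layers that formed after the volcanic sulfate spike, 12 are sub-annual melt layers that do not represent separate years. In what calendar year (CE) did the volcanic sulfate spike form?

Total annual layers = 1172 + 315 + 499 = 1986.
Between annual layer 750 and the ice surface there are 1986 − 750 = 1236 annual layers.
Removing the 12 false annual layers leaves 1236 − 12 = 1224 true annual layers beyond the volcanic sulfate spike.
1967 − 1224 = 743 CE.

743 CE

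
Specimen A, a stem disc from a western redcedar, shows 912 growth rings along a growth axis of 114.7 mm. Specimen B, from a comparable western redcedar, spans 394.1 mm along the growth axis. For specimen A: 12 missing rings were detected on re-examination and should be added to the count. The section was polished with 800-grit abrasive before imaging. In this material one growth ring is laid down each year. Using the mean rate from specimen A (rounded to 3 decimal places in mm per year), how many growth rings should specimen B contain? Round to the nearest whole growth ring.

3178 growth rings

Specimen A: correcting the raw count gives 912 + 12 = 924 true growth rings.
A: Mean rate = 114.7 mm / 924 years ≈ 0.124 mm per year.
Specimen B: 394.1 mm / 0.124 mm per year = 3178.23 years ≈ 3178 growth rings.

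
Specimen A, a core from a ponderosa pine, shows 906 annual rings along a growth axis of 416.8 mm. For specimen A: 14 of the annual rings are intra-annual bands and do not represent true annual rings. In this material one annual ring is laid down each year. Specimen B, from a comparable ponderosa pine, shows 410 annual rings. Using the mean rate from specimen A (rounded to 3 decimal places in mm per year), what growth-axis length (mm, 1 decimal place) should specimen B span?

191.5 mm

Specimen A: correcting the raw count gives 906 − 14 = 892 true annual rings.
A: Extension rate ≈ 416.8 / 892 = 0.467 mm/yr.
For B, 0.467 mm/year × 410 years = 191.5 mm.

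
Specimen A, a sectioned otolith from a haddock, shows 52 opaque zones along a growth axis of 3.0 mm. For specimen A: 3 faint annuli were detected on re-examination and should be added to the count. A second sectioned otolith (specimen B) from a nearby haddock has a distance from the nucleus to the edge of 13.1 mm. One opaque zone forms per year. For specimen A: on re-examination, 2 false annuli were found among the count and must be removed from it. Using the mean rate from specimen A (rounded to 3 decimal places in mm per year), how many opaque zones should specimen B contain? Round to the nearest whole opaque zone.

230 opaque zones

Specimen A: adjusted count: 52 − 2 + 3 = 53 opaque zones.
A: Mean rate = 3.0 mm / 53 years ≈ 0.057 mm/year.
For B, 13.1 / 0.057 = 229.82 years ≈ 230 opaque zones.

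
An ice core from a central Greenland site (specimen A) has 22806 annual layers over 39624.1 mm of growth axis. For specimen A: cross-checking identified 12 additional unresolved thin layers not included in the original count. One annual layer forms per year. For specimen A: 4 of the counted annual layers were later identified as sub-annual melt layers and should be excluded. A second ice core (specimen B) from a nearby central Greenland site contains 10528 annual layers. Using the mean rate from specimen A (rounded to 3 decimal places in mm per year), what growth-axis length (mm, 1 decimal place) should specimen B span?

Specimen A: correcting the raw count gives 22806 − 4 + 12 = 22814 true annual layers.
A: Mean rate = 39624.1 mm / 22814 years ≈ 1.737 mm/yr.
For B, 1.737 mm/year × 10528 years = 18287.1 mm.

18287.1 mm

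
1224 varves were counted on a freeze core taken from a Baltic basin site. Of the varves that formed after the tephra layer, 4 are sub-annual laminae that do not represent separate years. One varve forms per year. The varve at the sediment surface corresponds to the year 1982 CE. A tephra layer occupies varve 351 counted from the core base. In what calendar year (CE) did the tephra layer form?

1113 CE

1224 − 351 = 873 varves lie beyond the tephra layer toward the sediment surface.
873 − 4 false = 869 true varves after the tephra layer.
The varve at the sediment surface is 1982 CE, so the tephra layer dates to 1982 − 869 = 1113 CE.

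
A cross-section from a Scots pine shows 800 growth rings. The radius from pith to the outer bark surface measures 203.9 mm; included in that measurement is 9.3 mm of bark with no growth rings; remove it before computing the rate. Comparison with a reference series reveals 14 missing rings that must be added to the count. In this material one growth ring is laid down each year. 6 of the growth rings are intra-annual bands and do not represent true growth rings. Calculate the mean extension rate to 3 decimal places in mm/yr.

After corrections the count is 800 − 6 + 14 = 808 growth rings.
Net length = 203.9 − 9.3 = 194.6 mm.
Mean rate = 194.6 mm / 808 years ≈ 0.241 mm/yr.

0.241 mm/yr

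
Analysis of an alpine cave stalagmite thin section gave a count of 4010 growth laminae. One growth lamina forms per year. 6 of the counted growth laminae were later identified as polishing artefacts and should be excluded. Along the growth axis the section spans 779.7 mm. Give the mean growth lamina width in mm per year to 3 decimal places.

0.195 mm per year

True growth lamina count = 4010 − 6 = 4004.
Extension rate ≈ 779.7 / 4004 = 0.195 mm per year.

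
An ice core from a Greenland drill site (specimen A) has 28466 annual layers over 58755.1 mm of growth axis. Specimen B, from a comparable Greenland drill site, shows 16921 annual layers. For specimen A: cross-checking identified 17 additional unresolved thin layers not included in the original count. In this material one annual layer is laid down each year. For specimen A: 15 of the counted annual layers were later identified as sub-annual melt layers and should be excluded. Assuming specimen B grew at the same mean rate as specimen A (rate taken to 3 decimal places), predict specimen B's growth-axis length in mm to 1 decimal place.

Specimen A: after corrections the count is 28466 − 15 + 17 = 28468 annual layers.
A: Mean rate = 58755.1 mm / 28468 years ≈ 2.064 mm/yr.
For B, 2.064 mm/year × 16921 years = 34924.9 mm.

34924.9 mm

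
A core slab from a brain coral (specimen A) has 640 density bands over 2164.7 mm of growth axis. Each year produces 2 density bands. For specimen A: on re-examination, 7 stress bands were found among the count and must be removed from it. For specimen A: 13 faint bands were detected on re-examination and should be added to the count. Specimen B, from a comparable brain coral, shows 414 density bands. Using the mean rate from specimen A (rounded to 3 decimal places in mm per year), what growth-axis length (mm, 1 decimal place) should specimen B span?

Specimen A: correcting the raw count gives 640 − 7 + 13 = 646 true density bands.
Specimen A: dividing by 2 density bands per year: 646 / 2 = 323 years.
A: Extension rate ≈ 2164.7 / 323 = 6.702 mm/yr.
Specimen B: with 2 density bands per year, 414 / 2 = 207 years. B's length ≈ 6.702 × 207 = 1387.3 mm.

1387.3 mm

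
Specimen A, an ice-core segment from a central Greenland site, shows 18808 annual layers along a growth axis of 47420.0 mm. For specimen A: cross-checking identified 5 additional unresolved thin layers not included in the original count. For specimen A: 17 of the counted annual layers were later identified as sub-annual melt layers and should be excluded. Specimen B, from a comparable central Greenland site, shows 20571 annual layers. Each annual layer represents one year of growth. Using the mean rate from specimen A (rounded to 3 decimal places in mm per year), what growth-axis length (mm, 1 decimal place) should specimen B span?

51900.6 mm

Specimen A: true annual layer count = 18808 − 17 + 5 = 18796.
A: 47420.0 mm over 18796 years gives 47420.0 / 18796 ≈ 2.523 mm/year.
For B, 2.523 mm/year × 20571 years = 51900.6 mm.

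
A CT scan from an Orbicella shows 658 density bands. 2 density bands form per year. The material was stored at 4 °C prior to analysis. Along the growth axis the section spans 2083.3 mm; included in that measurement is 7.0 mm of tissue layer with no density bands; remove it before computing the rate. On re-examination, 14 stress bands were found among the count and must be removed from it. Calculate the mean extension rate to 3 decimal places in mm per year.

6.448 mm per year

Correcting the raw count gives 658 − 14 = 644 true density bands.
With 2 density bands per year, 644 / 2 = 322 years.
Removing the 7.0 mm offcut leaves 2083.3 − 7.0 = 2076.3 mm.
Extension rate ≈ 2076.3 / 322 = 6.448 mm per year.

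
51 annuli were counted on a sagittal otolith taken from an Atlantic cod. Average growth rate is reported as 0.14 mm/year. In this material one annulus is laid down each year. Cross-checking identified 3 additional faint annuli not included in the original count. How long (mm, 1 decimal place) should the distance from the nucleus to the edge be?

Adjusted count: 51 + 3 = 54 annuli.
Predicted length = 0.14 mm/year × 54 years = 7.6 mm.

7.6 mm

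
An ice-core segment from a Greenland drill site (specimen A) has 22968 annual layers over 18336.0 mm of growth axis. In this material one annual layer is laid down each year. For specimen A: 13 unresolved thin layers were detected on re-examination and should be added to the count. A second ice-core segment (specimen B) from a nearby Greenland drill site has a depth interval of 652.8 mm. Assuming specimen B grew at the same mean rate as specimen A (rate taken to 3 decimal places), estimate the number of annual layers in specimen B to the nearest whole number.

Specimen A: correcting the raw count gives 22968 + 13 = 22981 true annual layers.
A: Extension rate ≈ 18336.0 / 22981 = 0.798 mm/yr.
Specimen B: 652.8 mm / 0.798 mm per year = 818.05 years ≈ 818 annual layers.

818 annual layers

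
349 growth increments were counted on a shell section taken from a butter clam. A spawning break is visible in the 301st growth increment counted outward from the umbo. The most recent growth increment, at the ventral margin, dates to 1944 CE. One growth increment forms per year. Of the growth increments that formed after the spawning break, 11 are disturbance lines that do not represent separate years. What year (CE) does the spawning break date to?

1907 CE

The spawning break sits at growth increment 301 from the umbo, so 349 − 301 = 48 growth increments formed after it.
Removing the 11 false growth increments leaves 48 − 11 = 37 true growth increments beyond the spawning break.
1944 − 37 = 1907 CE.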